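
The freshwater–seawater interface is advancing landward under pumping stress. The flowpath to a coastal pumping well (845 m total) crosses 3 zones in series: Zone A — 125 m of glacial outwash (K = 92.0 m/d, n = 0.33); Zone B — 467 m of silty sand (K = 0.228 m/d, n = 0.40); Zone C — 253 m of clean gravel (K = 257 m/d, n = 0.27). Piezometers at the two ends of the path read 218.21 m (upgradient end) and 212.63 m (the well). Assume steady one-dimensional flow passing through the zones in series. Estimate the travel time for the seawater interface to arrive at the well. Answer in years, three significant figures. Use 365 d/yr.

298 years

Total head drop ΔH = 218.21 − 212.63 = 5.58 m
Continuity: the same q passes through each zone, so ΔH = q·Σ(L_j/K_j) — the zones act as resistances in series.
Σ(L/K) = 125/92.0 + 467/0.228 + 253/257 = 1.359 + 2048 + 0.9844 = 2051 d
q = ΔH / Σ(L/K) = 5.58 / 2051 = 0.002721 m/d (same in every zone)
Zone A: v = q/n = 0.002721/0.33 = 0.008246 m/d → t_A = 125/0.008246 = 15160 d
Zone B: v = q/n = 0.002721/0.40 = 0.006803 m/d → t_B = 467/0.006803 = 68650 d
Zone C: v = q/n = 0.002721/0.27 = 0.01008 m/d → t_C = 253/0.01008 = 25100 d
Total t = 15160 + 68650 + 25100 = 108900 d
   = 108900 / 365 = 298 yr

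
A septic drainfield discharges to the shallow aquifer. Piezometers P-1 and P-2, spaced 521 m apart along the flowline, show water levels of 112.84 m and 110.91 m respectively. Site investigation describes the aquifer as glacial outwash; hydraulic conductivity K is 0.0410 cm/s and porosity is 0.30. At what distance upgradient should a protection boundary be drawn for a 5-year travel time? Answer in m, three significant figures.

Hydraulic gradient i = (112.84 − 110.91) / 521 = 1.93 / 521 = 0.003704
K = 0.0410 cm/s × 864 = 35.42 m/d
Darcy flux q = K·i = 35.42 × 0.003704 = 0.1312 m/d
Seepage velocity v = q / n = 0.1312 / 0.30 = 0.4374 m/d
T = 5 yr × 365 = 1825 d
L = v × T = 0.4374 × 1825 = 798.3 m

798 m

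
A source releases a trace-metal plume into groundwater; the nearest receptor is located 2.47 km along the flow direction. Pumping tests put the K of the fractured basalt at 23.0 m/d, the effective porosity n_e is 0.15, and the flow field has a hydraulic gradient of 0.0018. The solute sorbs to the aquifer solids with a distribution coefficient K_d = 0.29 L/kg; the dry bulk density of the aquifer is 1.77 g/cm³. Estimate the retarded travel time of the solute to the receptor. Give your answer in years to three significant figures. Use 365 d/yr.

Darcy flux q = K·i = 23.0 × 0.0018 = 0.04140 m/d
v_s = q/n_e = 0.04140/0.15 = 0.2760 m/d
Retardation R = 1 + ρ_b·K_d/n = 1 + 1.77×0.29/0.15 = 4.422
Contaminant velocity v_c = v/R = 0.2760/4.422 = 0.06242 m/d
L = 2.47 km = 2470 m
t = L/v_c = 2470/0.06242 = 39570 d
   = 39570/365 = 108 yr

108 years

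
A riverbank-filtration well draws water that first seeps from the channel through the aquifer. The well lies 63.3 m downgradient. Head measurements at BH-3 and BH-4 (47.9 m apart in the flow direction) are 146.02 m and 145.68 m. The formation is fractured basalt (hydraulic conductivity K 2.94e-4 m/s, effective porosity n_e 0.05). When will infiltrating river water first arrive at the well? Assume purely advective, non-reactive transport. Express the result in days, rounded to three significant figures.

17.6 days

Hydraulic gradient i = (146.02 − 145.68) / 47.9 = 0.34 / 47.9 = 0.007098
K = 2.94e-4 m/s × 86400 s/d = 25.40 m/d
Specific discharge q = 25.40 × 0.007098 = 0.1803 m/d
Average linear velocity = 0.1803 / 0.05 = 3.606 m/d
t = L / v = 63.3 / 3.606 = 17.55 d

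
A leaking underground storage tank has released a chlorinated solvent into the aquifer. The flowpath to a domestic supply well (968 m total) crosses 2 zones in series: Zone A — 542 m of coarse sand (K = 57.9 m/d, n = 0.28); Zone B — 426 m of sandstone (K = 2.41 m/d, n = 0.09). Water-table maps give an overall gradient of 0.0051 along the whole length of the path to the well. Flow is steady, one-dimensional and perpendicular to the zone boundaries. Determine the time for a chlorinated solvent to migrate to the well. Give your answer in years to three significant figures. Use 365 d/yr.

For zones in series the flux q is common to all zones; the equivalent conductivity is the harmonic (thickness-weighted) mean, K_eq = L_total / Σ(L_j/K_j).
Σ(L/K) = 542/57.9 + 426/2.41 = 9.361 + 176.8 = 186.1 d
K_eq = L_total / Σ(L/K) = 968 / 186.1 = 5.201 m/d
q = K_eq · i = 5.201 × 0.0051 = 0.02652 m/d (same in every zone)
Zone A: v = q/n = 0.02652/0.28 = 0.09473 m/d → t_A = 542/0.09473 = 5722 d
Zone B: v = q/n = 0.02652/0.09 = 0.2947 m/d → t_B = 426/0.2947 = 1445 d
Total t = 5722 + 1445 = 7167 d
   = 7167 / 365 = 19.6 yr

19.6 years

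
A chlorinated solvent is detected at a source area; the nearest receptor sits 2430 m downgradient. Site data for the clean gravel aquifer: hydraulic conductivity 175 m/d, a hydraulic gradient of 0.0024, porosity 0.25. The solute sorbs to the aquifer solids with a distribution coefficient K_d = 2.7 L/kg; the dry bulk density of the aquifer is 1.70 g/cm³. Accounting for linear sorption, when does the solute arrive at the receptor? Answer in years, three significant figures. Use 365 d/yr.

Darcy flux q = K·i = 175 × 0.0024 = 0.4200 m/d
v = Ki/n = 175·0.0024/0.25 = 1.680 m/d
Retardation R = 1 + ρ_b·K_d/n = 1 + 1.70×2.7/0.25 = 19.36
Contaminant velocity v_c = v/R = 1.680/19.36 = 0.08678 m/d
t = L/v_c = 2430/0.08678 = 28000 d
   = 28000/365 = 76.7 yr

76.7 years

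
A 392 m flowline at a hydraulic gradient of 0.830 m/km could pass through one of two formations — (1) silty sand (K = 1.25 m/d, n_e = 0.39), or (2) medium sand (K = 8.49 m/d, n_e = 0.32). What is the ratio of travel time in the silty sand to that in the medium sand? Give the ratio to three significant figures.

8.28

Unit 1 (silty sand): v = 1.25×8.3e-4/0.39 = 0.002660 m/d, t = 392/0.002660 = 147400 d
Unit 2 (medium sand): v = 8.49×8.3e-4/0.32 = 0.02202 m/d, t = 392/0.02202 = 17800 d
t(silty sand) / t(medium sand) = 147400/17800 = 8.28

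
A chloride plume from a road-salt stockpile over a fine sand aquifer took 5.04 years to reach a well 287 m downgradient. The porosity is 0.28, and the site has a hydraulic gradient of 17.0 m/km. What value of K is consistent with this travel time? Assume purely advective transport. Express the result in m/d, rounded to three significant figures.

t = 5.04 years = 1840 d
v = L / t = 287 / 1840 = 0.1560 m/d
K = v · n / i = 0.1560 × 0.28 / 0.017 = 2.57 m/d

2.57 m/d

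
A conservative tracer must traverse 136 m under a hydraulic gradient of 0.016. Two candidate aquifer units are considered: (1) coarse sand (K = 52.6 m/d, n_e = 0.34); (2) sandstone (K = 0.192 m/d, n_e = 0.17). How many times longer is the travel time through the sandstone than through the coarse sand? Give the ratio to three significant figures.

137

Unit 1 (coarse sand): v = 52.6×0.016/0.34 = 2.475 m/d, t = 136/2.475 = 54.94 d
Unit 2 (sandstone): v = 0.192×0.016/0.17 = 0.01807 m/d, t = 136/0.01807 = 7526 d
t(sandstone) / t(coarse sand) = 7526/54.94 = 137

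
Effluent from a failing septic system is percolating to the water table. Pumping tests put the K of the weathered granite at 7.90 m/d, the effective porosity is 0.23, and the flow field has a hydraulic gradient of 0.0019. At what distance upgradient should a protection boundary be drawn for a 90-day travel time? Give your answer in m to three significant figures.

5.87 m

q = Ki = 7.90 × 0.0019 = 0.01501 m/d
Seepage velocity v = q / n = 0.01501 / 0.23 = 0.06526 m/d
L = v × T = 0.06526 × 90 = 5.873 m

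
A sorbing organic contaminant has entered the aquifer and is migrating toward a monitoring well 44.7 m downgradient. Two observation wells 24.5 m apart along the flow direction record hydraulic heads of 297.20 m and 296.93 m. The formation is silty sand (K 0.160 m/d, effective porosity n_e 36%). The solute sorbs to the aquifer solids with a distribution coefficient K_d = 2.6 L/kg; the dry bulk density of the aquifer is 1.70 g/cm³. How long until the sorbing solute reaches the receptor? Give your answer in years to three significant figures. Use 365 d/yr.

Hydraulic gradient i = (297.20 − 296.93) / 24.5 = 0.27 / 24.5 = 0.01102
q = Ki = 0.160 × 0.01102 = 0.001763 m/d
Average linear velocity = 0.001763 / 0.36 = 0.004898 m/d
Retardation R = 1 + ρ_b·K_d/n = 1 + 1.70×2.6/0.36 = 13.28
Contaminant velocity v_c = v/R = 0.004898/13.28 = 3.689e-4 m/d
t = L/v_c = 44.7/3.689e-4 = 121200 d
   = 121200/365 = 332 yr

332 years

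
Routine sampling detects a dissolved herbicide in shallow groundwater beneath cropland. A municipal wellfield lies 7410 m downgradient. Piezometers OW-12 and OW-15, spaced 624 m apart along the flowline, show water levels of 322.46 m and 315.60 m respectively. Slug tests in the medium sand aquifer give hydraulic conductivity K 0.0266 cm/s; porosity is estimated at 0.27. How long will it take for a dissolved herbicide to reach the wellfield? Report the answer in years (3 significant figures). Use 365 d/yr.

Hydraulic gradient i = (322.46 − 315.60) / 624 = 6.86 / 624 = 0.01099
K = 0.0266 cm/s × 864 = 22.98 m/d
Specific discharge q = 22.98 × 0.01099 = 0.2527 m/d
v_s = q/n_e = 0.2527/0.27 = 0.9358 m/d
t = L / v = 7410 / 0.9358 = 7919 d
   = 7919 / 365 = 21.7 yr

21.7 years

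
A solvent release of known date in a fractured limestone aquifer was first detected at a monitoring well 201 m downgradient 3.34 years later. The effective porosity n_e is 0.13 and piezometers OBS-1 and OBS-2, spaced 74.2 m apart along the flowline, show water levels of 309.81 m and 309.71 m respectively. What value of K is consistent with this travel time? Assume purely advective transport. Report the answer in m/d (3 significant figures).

Hydraulic gradient i = (309.81 − 309.71) / 74.2 = 0.10 / 74.2 = 0.001348
t = 3.34 years = 1219 d
v = L / t = 201 / 1219 = 0.1649 m/d
K = v · n / i = 0.1649 × 0.13 / 0.001348 = 15.9 m/d

15.9 m/d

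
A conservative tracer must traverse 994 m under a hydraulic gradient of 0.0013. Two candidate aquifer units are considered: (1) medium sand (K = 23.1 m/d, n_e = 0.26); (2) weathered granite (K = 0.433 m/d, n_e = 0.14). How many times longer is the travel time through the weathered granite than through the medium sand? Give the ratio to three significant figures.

Unit 1 (medium sand): v = 23.1×0.0013/0.26 = 0.1155 m/d, t = 994/0.1155 = 8606 d
Unit 2 (weathered granite): v = 0.433×0.0013/0.14 = 0.004021 m/d, t = 994/0.004021 = 247200 d
t(weathered granite) / t(medium sand) = 247200/8606 = 28.7

28.7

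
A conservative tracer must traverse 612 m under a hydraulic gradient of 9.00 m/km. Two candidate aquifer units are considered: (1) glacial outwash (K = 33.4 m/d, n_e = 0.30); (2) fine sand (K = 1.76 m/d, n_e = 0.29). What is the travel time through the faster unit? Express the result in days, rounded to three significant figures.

611 days

Unit 1 (glacial outwash): v = 33.4×0.0090/0.30 = 1.002 m/d, t = 612/1.002 = 610.8 d
Unit 2 (fine sand): v = 1.76×0.0090/0.29 = 0.05462 m/d, t = 612/0.05462 = 11200 d
Faster unit: t = 611 d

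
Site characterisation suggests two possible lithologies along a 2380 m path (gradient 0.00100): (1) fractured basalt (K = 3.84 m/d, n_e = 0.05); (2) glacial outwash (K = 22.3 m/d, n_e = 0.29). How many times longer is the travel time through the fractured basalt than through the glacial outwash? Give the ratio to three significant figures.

Unit 1 (fractured basalt): v = 3.84×0.0010/0.05 = 0.07680 m/d, t = 2380/0.07680 = 30990 d
Unit 2 (glacial outwash): v = 22.3×0.0010/0.29 = 0.07690 m/d, t = 2380/0.07690 = 30950 d
t(fractured basalt) / t(glacial outwash) = 30990/30950 = 1.00

1.00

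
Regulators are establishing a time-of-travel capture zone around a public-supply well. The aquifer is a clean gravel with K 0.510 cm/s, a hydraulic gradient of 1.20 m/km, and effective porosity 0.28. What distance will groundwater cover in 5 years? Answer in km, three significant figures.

K = 0.510 cm/s × 864 = 440.6 m/d
q = Ki = 440.6 × 0.0012 = 0.5288 m/d
v = Ki/n = 440.6·0.0012/0.28 = 1.888 m/d
T = 5 yr × 365 = 1825 d
L = v × T = 1.888 × 1825 = 3446 m
   = 3.45 km

3.45 km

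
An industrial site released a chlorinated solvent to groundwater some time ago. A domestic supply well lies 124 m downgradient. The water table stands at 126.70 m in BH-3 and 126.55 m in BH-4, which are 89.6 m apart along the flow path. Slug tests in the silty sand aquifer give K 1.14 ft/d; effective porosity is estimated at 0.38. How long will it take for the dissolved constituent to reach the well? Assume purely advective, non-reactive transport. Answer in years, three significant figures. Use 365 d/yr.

Hydraulic gradient i = (126.70 − 126.55) / 89.6 = 0.15 / 89.6 = 0.001674
K = 1.14 ft/d × 0.3048 = 0.3475 m/d
Darcy flux q = K·i = 0.3475 × 0.001674 = 5.817e-4 m/d
v_s = q/n_e = 5.817e-4/0.38 = 0.001531 m/d
t = L / v = 124 / 0.001531 = 81000 d
   = 81000 / 365 = 222 yr

222 years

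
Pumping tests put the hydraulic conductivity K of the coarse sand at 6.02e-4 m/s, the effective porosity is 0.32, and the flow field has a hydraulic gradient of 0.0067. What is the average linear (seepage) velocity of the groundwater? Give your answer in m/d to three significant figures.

1.09 m/d

K = 6.02e-4 m/s × 86400 s/d = 52.01 m/d
Specific discharge q = 52.01 × 0.0067 = 0.3485 m/d
v_s = q/n_e = 0.3485/0.32 = 1.089 m/d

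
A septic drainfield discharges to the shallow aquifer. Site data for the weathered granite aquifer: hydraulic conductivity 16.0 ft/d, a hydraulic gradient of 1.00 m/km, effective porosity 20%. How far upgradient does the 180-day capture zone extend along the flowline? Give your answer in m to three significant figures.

4.39 m

K = 16.0 ft/d × 0.3048 = 4.877 m/d
q = Ki = 4.877 × 0.0010 = 0.004877 m/d
v_s = q/n_e = 0.004877/0.20 = 0.02438 m/d
L = v × T = 0.02438 × 180 = 4.389 m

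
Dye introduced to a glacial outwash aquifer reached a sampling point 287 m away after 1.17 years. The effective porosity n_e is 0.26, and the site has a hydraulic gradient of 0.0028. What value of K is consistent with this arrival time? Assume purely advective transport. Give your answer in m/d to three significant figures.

t = 1.17 years = 427.0 d
v = L / t = 287 / 427.0 = 0.6721 m/d
K = v · n / i = 0.6721 × 0.26 / 0.0028 = 62.4 m/d

62.4 m/d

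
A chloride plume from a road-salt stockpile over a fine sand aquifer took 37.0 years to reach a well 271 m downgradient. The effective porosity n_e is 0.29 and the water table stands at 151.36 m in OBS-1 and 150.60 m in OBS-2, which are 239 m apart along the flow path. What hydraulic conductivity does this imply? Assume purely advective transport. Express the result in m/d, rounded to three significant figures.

Hydraulic gradient i = (151.36 − 150.60) / 239 = 0.76 / 239 = 0.003180
t = 37.0 years = 13510 d
v = L / t = 271 / 13510 = 0.02007 m/d
K = v · n / i = 0.02007 × 0.29 / 0.003180 = 1.83 m/d

1.83 m/d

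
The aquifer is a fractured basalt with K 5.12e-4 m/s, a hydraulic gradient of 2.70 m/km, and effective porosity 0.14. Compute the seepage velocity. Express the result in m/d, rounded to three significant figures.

K = 5.12e-4 m/s × 86400 s/d = 44.24 m/d
q = Ki = 44.24 × 0.0027 = 0.1194 m/d
v_s = q/n_e = 0.1194/0.14 = 0.8531 m/d

0.853 m/d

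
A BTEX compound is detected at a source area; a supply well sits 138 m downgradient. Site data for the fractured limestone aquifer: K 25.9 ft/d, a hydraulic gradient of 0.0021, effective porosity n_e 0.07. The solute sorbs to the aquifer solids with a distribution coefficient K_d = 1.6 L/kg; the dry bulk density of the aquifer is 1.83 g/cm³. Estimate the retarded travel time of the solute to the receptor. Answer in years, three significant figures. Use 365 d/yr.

68.4 years

K = 25.9 ft/d × 0.3048 = 7.894 m/d
Specific discharge q = 7.894 × 0.0021 = 0.01658 m/d
Average linear velocity = 0.01658 / 0.07 = 0.2368 m/d
Retardation R = 1 + ρ_b·K_d/n = 1 + 1.83×1.6/0.07 = 42.83
Contaminant velocity v_c = v/R = 0.2368/42.83 = 0.005530 m/d
t = L/v_c = 138/0.005530 = 24960 d
   = 24960/365 = 68.4 yr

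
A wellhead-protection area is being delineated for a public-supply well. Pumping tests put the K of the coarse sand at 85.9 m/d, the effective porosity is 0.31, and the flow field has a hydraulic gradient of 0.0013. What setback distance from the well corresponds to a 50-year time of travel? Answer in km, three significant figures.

q = Ki = 85.9 × 0.0013 = 0.1117 m/d
v = Ki/n = 85.9·0.0013/0.31 = 0.3602 m/d
T = 50 yr × 365 = 18250 d
L = v × T = 0.3602 × 18250 = 6574 m
   = 6.57 km

6.57 km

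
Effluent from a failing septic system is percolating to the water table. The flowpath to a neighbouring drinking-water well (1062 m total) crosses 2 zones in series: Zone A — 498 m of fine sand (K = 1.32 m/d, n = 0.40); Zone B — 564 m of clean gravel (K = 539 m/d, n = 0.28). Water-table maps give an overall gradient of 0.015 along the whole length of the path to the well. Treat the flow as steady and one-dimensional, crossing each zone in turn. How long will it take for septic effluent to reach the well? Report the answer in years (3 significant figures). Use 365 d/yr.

Steady 1-D flow in series ⇒ the Darcy flux q is identical in every zone and the zone head losses add (resistances L/K in series).
Σ(L/K) = 498/1.32 + 564/539 = 377.3 + 1.046 = 378.3 d
K_eq = L_total / Σ(L/K) = 1062 / 378.3 = 2.807 m/d
q = K_eq · i = 2.807 × 0.015 = 0.04211 m/d (same in every zone)
Zone A: v = q/n = 0.04211/0.40 = 0.1053 m/d → t_A = 498/0.1053 = 4731 d
Zone B: v = q/n = 0.04211/0.28 = 0.1504 m/d → t_B = 564/0.1504 = 3750 d
Total t = 4731 + 3750 = 8481 d
   = 8481 / 365 = 23.2 yr

23.2 years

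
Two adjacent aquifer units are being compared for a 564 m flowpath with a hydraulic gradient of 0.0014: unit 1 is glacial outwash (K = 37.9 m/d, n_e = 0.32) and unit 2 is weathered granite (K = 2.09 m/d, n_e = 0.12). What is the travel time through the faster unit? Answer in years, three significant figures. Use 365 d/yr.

Unit 1 (glacial outwash): v = 37.9×0.0014/0.32 = 0.1658 m/d, t = 564/0.1658 = 3401 d
Unit 2 (weathered granite): v = 2.09×0.0014/0.12 = 0.02438 m/d, t = 564/0.02438 = 23130 d
Faster: 3401 d / 365 = 9.32 yr

9.32 years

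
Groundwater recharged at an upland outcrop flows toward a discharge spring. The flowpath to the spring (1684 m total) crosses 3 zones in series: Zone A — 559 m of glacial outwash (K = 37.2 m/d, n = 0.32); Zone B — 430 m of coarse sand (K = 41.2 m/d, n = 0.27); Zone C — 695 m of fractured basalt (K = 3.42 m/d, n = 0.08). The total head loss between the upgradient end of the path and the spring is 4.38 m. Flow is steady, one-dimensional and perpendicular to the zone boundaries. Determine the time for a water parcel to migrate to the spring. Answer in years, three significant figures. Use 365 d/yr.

Continuity: the same q passes through each zone, so ΔH = q·Σ(L_j/K_j) — the zones act as resistances in series.
Σ(L/K) = 559/37.2 + 430/41.2 + 695/3.42 = 15.03 + 10.44 + 203.2 = 228.7 d
q = ΔH / Σ(L/K) = 4.38 / 228.7 = 0.01915 m/d (same in every zone)
Zone A: v = q/n = 0.01915/0.32 = 0.05985 m/d → t_A = 559/0.05985 = 9339 d
Zone B: v = q/n = 0.01915/0.27 = 0.07094 m/d → t_B = 430/0.07094 = 6062 d
Zone C: v = q/n = 0.01915/0.08 = 0.2394 m/d → t_C = 695/0.2394 = 2903 d
Total t = 9339 + 6062 + 2903 = 18300 d
   = 18300 / 365 = 50.1 yr

50.1 years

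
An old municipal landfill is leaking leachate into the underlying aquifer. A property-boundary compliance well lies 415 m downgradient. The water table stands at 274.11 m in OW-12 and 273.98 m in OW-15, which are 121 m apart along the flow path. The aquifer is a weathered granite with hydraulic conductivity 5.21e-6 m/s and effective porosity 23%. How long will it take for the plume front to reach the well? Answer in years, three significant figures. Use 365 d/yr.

Hydraulic gradient i = (274.11 − 273.98) / 121 = 0.13 / 121 = 0.001074
K = 5.21e-6 m/s × 86400 s/d = 0.4501 m/d
Darcy flux q = K·i = 0.4501 × 0.001074 = 4.836e-4 m/d
v_s = q/n_e = 4.836e-4/0.23 = 0.002103 m/d
t = L / v = 415 / 0.002103 = 197400 d
   = 197400 / 365 = 541 yr

541 years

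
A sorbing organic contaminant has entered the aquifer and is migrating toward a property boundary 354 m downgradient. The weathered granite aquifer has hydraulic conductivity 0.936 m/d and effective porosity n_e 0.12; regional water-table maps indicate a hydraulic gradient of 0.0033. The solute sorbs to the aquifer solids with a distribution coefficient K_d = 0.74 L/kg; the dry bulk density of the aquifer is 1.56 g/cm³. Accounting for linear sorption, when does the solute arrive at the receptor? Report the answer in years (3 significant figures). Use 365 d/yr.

400 years

Specific discharge q = 0.936 × 0.0033 = 0.003089 m/d
Seepage velocity v = q / n = 0.003089 / 0.12 = 0.02574 m/d
Retardation R = 1 + ρ_b·K_d/n = 1 + 1.56×0.74/0.12 = 10.62
Contaminant velocity v_c = v/R = 0.02574/10.62 = 0.002424 m/d
t = L/v_c = 354/0.002424 = 146100 d
   = 146100/365 = 400 yr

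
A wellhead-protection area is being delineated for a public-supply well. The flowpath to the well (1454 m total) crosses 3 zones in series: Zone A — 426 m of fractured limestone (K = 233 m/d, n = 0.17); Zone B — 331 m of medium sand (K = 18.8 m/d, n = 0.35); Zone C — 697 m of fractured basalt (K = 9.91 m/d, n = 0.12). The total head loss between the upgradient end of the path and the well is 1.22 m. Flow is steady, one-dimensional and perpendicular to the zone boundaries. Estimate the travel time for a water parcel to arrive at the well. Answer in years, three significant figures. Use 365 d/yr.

54.8 years

Continuity: the same q passes through each zone, so ΔH = q·Σ(L_j/K_j) — the zones act as resistances in series.
Σ(L/K) = 426/233 + 331/18.8 + 697/9.91 = 1.828 + 17.61 + 70.33 = 89.77 d
q = ΔH / Σ(L/K) = 1.22 / 89.77 = 0.01359 m/d (same in every zone)
Zone A: v = q/n = 0.01359/0.17 = 0.07994 m/d → t_A = 426/0.07994 = 5329 d
Zone B: v = q/n = 0.01359/0.35 = 0.03883 m/d → t_B = 331/0.03883 = 8524 d
Zone C: v = q/n = 0.01359/0.12 = 0.1133 m/d → t_C = 697/0.1133 = 6154 d
Total t = 5329 + 8524 + 6154 = 20010 d
   = 20010 / 365 = 54.8 yr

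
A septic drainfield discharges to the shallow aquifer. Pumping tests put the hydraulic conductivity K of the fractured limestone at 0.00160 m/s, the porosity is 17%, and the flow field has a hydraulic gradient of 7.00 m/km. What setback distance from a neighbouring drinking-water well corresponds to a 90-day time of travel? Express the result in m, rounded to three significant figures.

K = 0.00160 m/s × 86400 s/d = 138.2 m/d
q = Ki = 138.2 × 0.0070 = 0.9677 m/d
v_s = q/n_e = 0.9677/0.17 = 5.692 m/d
L = v × T = 5.692 × 90 = 512.3 m

512 m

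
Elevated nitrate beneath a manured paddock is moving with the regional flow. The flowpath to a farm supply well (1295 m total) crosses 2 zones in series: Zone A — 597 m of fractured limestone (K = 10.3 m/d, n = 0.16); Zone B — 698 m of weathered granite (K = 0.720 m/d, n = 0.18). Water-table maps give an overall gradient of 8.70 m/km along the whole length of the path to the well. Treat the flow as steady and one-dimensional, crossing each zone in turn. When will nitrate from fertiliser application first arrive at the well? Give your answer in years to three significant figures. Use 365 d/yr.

For zones in series the flux q is common to all zones; the equivalent conductivity is the harmonic (thickness-weighted) mean, K_eq = L_total / Σ(L_j/K_j).
Σ(L/K) = 597/10.3 + 698/0.720 = 57.96 + 969.4 = 1027 d
K_eq = L_total / Σ(L/K) = 1295 / 1027 = 1.260 m/d
q = K_eq · i = 1.260 × 0.0087 = 0.01097 m/d (same in every zone)
Zone A: v = q/n = 0.01097/0.16 = 0.06854 m/d → t_A = 597/0.06854 = 8711 d
Zone B: v = q/n = 0.01097/0.18 = 0.06092 m/d → t_B = 698/0.06092 = 11460 d
Total t = 8711 + 11460 = 20170 d
   = 20170 / 365 = 55.3 yr

55.3 years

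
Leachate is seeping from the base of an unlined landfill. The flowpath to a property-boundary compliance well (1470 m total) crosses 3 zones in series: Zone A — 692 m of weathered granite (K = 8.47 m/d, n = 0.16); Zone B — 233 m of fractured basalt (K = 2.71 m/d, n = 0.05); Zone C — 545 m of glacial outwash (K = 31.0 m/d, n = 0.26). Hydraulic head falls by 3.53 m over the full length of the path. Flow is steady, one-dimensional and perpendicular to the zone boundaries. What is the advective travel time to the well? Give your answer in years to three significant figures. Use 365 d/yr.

38.0 years

Steady 1-D flow in series ⇒ the Darcy flux q is identical in every zone and the zone head losses add (resistances L/K in series).
Σ(L/K) = 692/8.47 + 233/2.71 + 545/31.0 = 81.70 + 85.98 + 17.58 = 185.3 d
q = ΔH / Σ(L/K) = 3.53 / 185.3 = 0.01905 m/d (same in every zone)
Zone A: v = q/n = 0.01905/0.16 = 0.1191 m/d → t_A = 692/0.1191 = 5811 d
Zone B: v = q/n = 0.01905/0.05 = 0.3811 m/d → t_B = 233/0.3811 = 611.4 d
Zone C: v = q/n = 0.01905/0.26 = 0.07329 m/d → t_C = 545/0.07329 = 7437 d
Total t = 5811 + 611.4 + 7437 = 13860 d
   = 13860 / 365 = 38.0 yr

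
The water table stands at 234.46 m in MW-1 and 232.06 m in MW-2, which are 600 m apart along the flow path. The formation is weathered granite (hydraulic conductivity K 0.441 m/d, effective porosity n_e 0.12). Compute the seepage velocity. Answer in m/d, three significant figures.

0.0147 m/d

Hydraulic gradient i = (234.46 − 232.06) / 600 = 2.40 / 600 = 0.004000
q = Ki = 0.441 × 0.004000 = 0.001764 m/d
Seepage velocity v = q / n = 0.001764 / 0.12 = 0.01470 m/d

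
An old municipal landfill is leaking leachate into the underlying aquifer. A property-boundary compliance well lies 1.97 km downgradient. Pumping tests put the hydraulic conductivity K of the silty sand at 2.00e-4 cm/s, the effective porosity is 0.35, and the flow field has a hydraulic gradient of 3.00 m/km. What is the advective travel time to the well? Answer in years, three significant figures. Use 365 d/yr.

3640 years

K = 2.00e-4 cm/s × 864 = 0.1728 m/d
q = Ki = 0.1728 × 0.0030 = 5.184e-4 m/d
v = Ki/n = 0.1728·0.0030/0.35 = 0.001481 m/d
L = 1.97 km = 1970 m
t = L / v = 1970 / 0.001481 = 1.330e6 d
   = 1.330e6 / 365 = 3640 yr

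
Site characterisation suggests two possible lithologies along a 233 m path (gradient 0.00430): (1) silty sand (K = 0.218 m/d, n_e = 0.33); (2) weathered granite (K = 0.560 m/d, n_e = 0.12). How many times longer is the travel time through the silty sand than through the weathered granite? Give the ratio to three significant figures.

7.06

Unit 1 (silty sand): v = 0.218×0.0043/0.33 = 0.002841 m/d, t = 233/0.002841 = 82020 d
Unit 2 (weathered granite): v = 0.560×0.0043/0.12 = 0.02007 m/d, t = 233/0.02007 = 11610 d
t(silty sand) / t(weathered granite) = 82020/11610 = 7.06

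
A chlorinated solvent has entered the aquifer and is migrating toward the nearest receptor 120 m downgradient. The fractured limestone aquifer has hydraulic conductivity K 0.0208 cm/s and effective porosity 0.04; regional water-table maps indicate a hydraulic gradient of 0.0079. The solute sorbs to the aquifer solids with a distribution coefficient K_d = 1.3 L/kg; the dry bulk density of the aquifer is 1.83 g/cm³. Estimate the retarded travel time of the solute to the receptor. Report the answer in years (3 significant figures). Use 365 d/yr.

K = 0.0208 cm/s × 864 = 17.97 m/d
Darcy flux q = K·i = 17.97 × 0.0079 = 0.1420 m/d
v_s = q/n_e = 0.1420/0.04 = 3.549 m/d
Retardation R = 1 + ρ_b·K_d/n = 1 + 1.83×1.3/0.04 = 60.48
Contaminant velocity v_c = v/R = 3.549/60.48 = 0.05869 m/d
t = L/v_c = 120/0.05869 = 2045 d
   = 2045/365 = 5.60 yr

5.60 years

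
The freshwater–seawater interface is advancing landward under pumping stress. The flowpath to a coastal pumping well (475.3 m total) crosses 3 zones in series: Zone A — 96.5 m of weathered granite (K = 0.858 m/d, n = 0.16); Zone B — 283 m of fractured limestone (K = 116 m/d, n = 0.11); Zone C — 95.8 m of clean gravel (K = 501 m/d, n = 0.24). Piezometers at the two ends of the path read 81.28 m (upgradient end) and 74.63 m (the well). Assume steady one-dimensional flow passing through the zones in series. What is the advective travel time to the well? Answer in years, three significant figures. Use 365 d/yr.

3.30 years

Total head drop ΔH = 81.28 − 74.63 = 6.65 m
Continuity: the same q passes through each zone, so ΔH = q·Σ(L_j/K_j) — the zones act as resistances in series.
Σ(L/K) = 96.5/0.858 + 283/116 + 95.8/501 = 112.5 + 2.440 + 0.1912 = 115.1 d
q = ΔH / Σ(L/K) = 6.65 / 115.1 = 0.05777 m/d (same in every zone)
Zone A: v = q/n = 0.05777/0.16 = 0.3611 m/d → t_A = 96.5/0.3611 = 267.2 d
Zone B: v = q/n = 0.05777/0.11 = 0.5252 m/d → t_B = 283/0.5252 = 538.8 d
Zone C: v = q/n = 0.05777/0.24 = 0.2407 m/d → t_C = 95.8/0.2407 = 398.0 d
Total t = 267.2 + 538.8 + 398.0 = 1204 d
   = 1204 / 365 = 3.30 yr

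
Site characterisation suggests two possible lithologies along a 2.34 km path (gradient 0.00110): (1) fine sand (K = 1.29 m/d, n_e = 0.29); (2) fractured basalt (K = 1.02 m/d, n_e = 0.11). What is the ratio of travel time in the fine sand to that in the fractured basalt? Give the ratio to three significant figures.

2.08

Unit 1 (fine sand): v = 1.29×0.0011/0.29 = 0.004893 m/d, t = 2340/0.004893 = 478200 d
Unit 2 (fractured basalt): v = 1.02×0.0011/0.11 = 0.01020 m/d, t = 2340/0.01020 = 229400 d
t(fine sand) / t(fractured basalt) = 478200/229400 = 2.08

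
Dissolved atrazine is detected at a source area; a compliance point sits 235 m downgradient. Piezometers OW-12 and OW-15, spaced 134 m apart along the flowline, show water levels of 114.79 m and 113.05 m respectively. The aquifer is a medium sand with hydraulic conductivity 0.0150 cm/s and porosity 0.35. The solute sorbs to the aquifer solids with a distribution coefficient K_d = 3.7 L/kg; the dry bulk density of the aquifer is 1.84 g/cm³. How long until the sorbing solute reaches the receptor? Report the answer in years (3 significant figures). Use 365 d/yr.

27.4 years

Hydraulic gradient i = (114.79 − 113.05) / 134 = 1.74 / 134 = 0.01299
K = 0.0150 cm/s × 864 = 12.96 m/d
Darcy flux q = K·i = 12.96 × 0.01299 = 0.1683 m/d
Seepage velocity v = q / n = 0.1683 / 0.35 = 0.4808 m/d
Retardation R = 1 + ρ_b·K_d/n = 1 + 1.84×3.7/0.35 = 20.45
Contaminant velocity v_c = v/R = 0.4808/20.45 = 0.02351 m/d
t = L/v_c = 235/0.02351 = 9996 d
   = 9996/365 = 27.4 yr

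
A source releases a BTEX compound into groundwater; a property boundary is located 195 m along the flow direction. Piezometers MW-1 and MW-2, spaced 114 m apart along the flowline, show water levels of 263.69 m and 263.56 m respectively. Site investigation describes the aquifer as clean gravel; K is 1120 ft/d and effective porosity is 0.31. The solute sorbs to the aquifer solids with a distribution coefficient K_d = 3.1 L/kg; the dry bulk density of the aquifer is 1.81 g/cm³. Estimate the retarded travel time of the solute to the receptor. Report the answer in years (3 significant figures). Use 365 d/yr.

Hydraulic gradient i = (263.69 − 263.56) / 114 = 0.13 / 114 = 0.001140
K = 1120 ft/d × 0.3048 = 341.4 m/d
q = Ki = 341.4 × 0.001140 = 0.3893 m/d
v = Ki/n = 341.4·0.001140/0.31 = 1.256 m/d
Retardation R = 1 + ρ_b·K_d/n = 1 + 1.81×3.1/0.31 = 19.10
Contaminant velocity v_c = v/R = 1.256/19.10 = 0.06575 m/d
t = L/v_c = 195/0.06575 = 2966 d
   = 2966/365 = 8.13 yr

8.13 years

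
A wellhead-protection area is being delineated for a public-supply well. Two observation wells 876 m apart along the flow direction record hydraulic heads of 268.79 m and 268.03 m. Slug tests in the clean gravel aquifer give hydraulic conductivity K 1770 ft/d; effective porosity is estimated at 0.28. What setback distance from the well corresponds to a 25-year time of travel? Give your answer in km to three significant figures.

Hydraulic gradient i = (268.79 − 268.03) / 876 = 0.76 / 876 = 8.676e-4
K = 1770 ft/d × 0.3048 = 539.5 m/d
Darcy flux q = K·i = 539.5 × 8.676e-4 = 0.4681 m/d
Average linear velocity = 0.4681 / 0.28 = 1.672 m/d
T = 25 yr × 365 = 9125 d
L = v × T = 1.672 × 9125 = 15250 m
   = 15.3 km

15.3 km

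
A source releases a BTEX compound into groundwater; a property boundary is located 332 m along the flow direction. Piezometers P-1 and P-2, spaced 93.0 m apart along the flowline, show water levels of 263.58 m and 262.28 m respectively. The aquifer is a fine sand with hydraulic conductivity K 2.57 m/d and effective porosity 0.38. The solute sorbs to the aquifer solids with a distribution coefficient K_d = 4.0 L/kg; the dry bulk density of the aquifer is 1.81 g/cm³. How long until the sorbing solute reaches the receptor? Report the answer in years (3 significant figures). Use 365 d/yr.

193 years

Hydraulic gradient i = (263.58 − 262.28) / 93.0 = 1.30 / 93.0 = 0.01398
Specific discharge q = 2.57 × 0.01398 = 0.03592 m/d
v_s = q/n_e = 0.03592/0.38 = 0.09454 m/d
Retardation R = 1 + ρ_b·K_d/n = 1 + 1.81×4.0/0.38 = 20.05
Contaminant velocity v_c = v/R = 0.09454/20.05 = 0.004715 m/d
t = L/v_c = 332/0.004715 = 70420 d
   = 70420/365 = 193 yr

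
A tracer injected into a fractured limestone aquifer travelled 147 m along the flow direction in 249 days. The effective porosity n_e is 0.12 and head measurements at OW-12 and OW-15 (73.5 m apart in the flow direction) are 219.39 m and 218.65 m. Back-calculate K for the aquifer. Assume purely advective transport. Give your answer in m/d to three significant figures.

Hydraulic gradient i = (219.39 − 218.65) / 73.5 = 0.74 / 73.5 = 0.01007
v = L / t = 147 / 249 = 0.5904 m/d
K = v · n / i = 0.5904 × 0.12 / 0.01007 = 7.04 m/d

7.04 m/d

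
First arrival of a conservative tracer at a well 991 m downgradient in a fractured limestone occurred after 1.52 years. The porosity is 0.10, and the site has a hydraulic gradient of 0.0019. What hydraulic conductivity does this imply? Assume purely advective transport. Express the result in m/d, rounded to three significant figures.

t = 1.52 years = 554.8 d
v = L / t = 991 / 554.8 = 1.786 m/d
K = v · n / i = 1.786 × 0.10 / 0.0019 = 94.0 m/d

94.0 m/d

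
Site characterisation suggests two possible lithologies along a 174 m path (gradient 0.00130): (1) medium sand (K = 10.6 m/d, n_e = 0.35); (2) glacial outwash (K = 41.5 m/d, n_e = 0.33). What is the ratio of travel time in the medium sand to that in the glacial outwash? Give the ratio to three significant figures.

Unit 1 (medium sand): v = 10.6×0.0013/0.35 = 0.03937 m/d, t = 174/0.03937 = 4419 d
Unit 2 (glacial outwash): v = 41.5×0.0013/0.33 = 0.1635 m/d, t = 174/0.1635 = 1064 d
t(medium sand) / t(glacial outwash) = 4419/1064 = 4.15

4.15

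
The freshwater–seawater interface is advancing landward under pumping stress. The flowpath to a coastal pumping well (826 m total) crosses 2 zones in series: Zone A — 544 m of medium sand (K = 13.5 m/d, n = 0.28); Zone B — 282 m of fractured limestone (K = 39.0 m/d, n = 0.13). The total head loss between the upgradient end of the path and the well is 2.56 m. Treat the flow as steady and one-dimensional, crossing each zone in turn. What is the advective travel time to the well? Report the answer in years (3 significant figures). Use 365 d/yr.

9.61 years

Continuity: the same q passes through each zone, so ΔH = q·Σ(L_j/K_j) — the zones act as resistances in series.
Σ(L/K) = 544/13.5 + 282/39.0 = 40.30 + 7.231 = 47.53 d
q = ΔH / Σ(L/K) = 2.56 / 47.53 = 0.05386 m/d (same in every zone)
Zone A: v = q/n = 0.05386/0.28 = 0.1924 m/d → t_A = 544/0.1924 = 2828 d
Zone B: v = q/n = 0.05386/0.13 = 0.4143 m/d → t_B = 282/0.4143 = 680.6 d
Total t = 2828 + 680.6 = 3508 d
   = 3508 / 365 = 9.61 yr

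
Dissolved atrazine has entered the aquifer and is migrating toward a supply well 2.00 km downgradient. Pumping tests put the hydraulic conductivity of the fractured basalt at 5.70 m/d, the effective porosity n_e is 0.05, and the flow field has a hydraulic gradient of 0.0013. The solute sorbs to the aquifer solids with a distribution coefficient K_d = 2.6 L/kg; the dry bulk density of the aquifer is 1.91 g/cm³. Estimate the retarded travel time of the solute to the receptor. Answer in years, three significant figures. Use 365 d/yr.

Specific discharge q = 5.70 × 0.0013 = 0.007410 m/d
Average linear velocity = 0.007410 / 0.05 = 0.1482 m/d
Retardation R = 1 + ρ_b·K_d/n = 1 + 1.91×2.6/0.05 = 100.3
Contaminant velocity v_c = v/R = 0.1482/100.3 = 0.001477 m/d
L = 2.00 km = 2000 m
t = L/v_c = 2000/0.001477 = 1.354e6 d
   = 1.354e6/365 = 3710 yr

3710 years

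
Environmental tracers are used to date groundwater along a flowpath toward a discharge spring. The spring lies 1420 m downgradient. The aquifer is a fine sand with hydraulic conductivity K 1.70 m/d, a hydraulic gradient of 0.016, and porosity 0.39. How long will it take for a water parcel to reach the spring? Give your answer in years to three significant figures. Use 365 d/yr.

55.8 years

q = Ki = 1.70 × 0.016 = 0.02720 m/d
v_s = q/n_e = 0.02720/0.39 = 0.06974 m/d
t = L / v = 1420 / 0.06974 = 20360 d
   = 20360 / 365 = 55.8 yr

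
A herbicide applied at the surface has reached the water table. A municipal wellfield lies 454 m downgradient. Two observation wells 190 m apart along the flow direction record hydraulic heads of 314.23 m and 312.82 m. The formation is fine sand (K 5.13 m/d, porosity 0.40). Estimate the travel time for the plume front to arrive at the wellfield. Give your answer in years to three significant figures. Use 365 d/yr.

Hydraulic gradient i = (314.23 − 312.82) / 190 = 1.41 / 190 = 0.007421
Darcy flux q = K·i = 5.13 × 0.007421 = 0.03807 m/d
Seepage velocity v = q / n = 0.03807 / 0.40 = 0.09518 m/d
t = L / v = 454 / 0.09518 = 4770 d
   = 4770 / 365 = 13.1 yr

13.1 years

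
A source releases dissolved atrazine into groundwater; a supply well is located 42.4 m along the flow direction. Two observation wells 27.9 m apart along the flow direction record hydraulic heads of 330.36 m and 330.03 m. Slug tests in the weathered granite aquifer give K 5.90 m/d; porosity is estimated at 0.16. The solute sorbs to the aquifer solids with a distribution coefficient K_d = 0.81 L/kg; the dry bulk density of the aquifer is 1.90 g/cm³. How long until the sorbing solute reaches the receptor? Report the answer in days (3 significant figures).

Hydraulic gradient i = (330.36 − 330.03) / 27.9 = 0.33 / 27.9 = 0.01183
Darcy flux q = K·i = 5.90 × 0.01183 = 0.06978 m/d
v = Ki/n = 5.90·0.01183/0.16 = 0.4362 m/d
Retardation R = 1 + ρ_b·K_d/n = 1 + 1.90×0.81/0.16 = 10.62
Contaminant velocity v_c = v/R = 0.4362/10.62 = 0.04107 m/d
t = L/v_c = 42.4/0.04107 = 1032 d

1030 days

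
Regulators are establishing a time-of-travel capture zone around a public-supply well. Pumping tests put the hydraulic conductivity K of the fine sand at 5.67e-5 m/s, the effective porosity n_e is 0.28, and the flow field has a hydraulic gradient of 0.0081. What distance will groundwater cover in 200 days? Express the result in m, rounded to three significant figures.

K = 5.67e-5 m/s × 86400 s/d = 4.899 m/d
Specific discharge q = 4.899 × 0.0081 = 0.03968 m/d
Seepage velocity v = q / n = 0.03968 / 0.28 = 0.1417 m/d
L = v × T = 0.1417 × 200 = 28.34 m

28.3 m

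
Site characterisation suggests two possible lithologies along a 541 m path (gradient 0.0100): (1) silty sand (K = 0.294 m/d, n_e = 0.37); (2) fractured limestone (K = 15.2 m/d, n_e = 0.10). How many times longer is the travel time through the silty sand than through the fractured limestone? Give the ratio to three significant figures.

Unit 1 (silty sand): v = 0.294×0.010/0.37 = 0.007946 m/d, t = 541/0.007946 = 68090 d
Unit 2 (fractured limestone): v = 15.2×0.010/0.10 = 1.520 m/d, t = 541/1.520 = 355.9 d
t(silty sand) / t(fractured limestone) = 68090/355.9 = 191

191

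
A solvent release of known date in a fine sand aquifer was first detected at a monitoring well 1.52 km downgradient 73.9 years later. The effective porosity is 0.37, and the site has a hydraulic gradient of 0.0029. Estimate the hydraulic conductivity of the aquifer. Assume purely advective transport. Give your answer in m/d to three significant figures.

7.19 m/d

t = 73.9 years = 26970 d
L = 1.52 km = 1520 m
v = L / t = 1520 / 26970 = 0.05635 m/d
K = v · n / i = 0.05635 × 0.37 / 0.0029 = 7.19 m/d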